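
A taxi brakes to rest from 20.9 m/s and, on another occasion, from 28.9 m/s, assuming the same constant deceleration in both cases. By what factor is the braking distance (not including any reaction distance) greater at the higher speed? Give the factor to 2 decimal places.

Braking distance d = v²/(2a), so with a fixed, d ∝ v².
Factor = (28.9/20.9)² = 1.3828² = 1.9121.

Factor ≈ 1.91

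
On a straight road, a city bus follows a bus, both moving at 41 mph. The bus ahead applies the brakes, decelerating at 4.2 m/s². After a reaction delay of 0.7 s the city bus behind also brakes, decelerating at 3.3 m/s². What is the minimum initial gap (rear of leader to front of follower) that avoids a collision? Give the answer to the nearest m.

41 mph × 0.44704 = 18.3286 m/s.
Leader travels v²/(2a_L) = 335.938 / 8.400 = 39.993 m before stopping.
Follower covers v·t_r = 18.3286 × 0.7 = 12.830 m while reacting, then v²/(2a_F) = 335.938 / 6.600 = 50.900 m while braking, for a total of 12.830 + 50.900 = 63.730 m.
Since a_F ≤ a_L and the follower starts braking later, the follower is never slower than the leader, so the closest approach is when both have stopped.
Minimum gap = 63.730 − 39.993 = 23.737 m.

Minimum gap ≈ 24 m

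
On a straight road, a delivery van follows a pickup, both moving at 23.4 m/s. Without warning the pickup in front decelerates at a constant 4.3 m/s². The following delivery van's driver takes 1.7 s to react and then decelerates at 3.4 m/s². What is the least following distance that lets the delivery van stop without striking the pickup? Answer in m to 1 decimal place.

Minimum gap ≈ 56.6 m

Leader travels v²/(2a_L) = 547.560 / 8.600 = 63.670 m before stopping.
Follower covers v·t_r = 23.4000 × 1.7 = 39.780 m while reacting, then v²/(2a_F) = 547.560 / 6.800 = 80.524 m while braking, for a total of 39.780 + 80.524 = 120.304 m.
Since a_F ≤ a_L and the follower starts braking later, the follower is never slower than the leader, so the closest approach is when both have stopped.
Minimum gap = 120.304 − 63.670 = 56.634 m.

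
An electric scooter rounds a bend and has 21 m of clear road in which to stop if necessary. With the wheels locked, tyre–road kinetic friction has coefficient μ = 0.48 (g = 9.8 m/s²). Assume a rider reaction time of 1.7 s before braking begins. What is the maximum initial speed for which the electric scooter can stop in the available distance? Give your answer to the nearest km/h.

a = μg = 0.48 × 9.8 = 4.704 m/s².
Stopping distance: v·t_r + v²/(2a) = 21 with t_r = 1.7 s and a = 4.704 m/s².
So v² + 15.994 v − 197.57 = 0.
Positive root: v = −a·t_r + √((a·t_r)² + 2a·d) = −7.997 + √(63.952 + 197.57) = 8.1746 m/s.
8.1746 m/s × 3.6 = 29.429 km/h.

Maximum speed ≈ 29 km/h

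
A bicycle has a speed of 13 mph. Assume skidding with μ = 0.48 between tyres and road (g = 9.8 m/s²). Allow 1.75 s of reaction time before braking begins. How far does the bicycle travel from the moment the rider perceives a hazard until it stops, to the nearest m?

13 mph × 0.44704 = 5.8115 m/s.
a = μg = 0.48 × 9.8 = 4.704 m/s².
Reaction distance = v·t_r = 5.8115 × 1.75 = 10.170 m.
Braking distance = v²/(2a) = 5.8115² / (2 × 4.704) = 33.774 / 9.408 = 3.590 m.
Total = 10.170 + 3.590 = 13.760 m.

Total stopping distance ≈ 14 m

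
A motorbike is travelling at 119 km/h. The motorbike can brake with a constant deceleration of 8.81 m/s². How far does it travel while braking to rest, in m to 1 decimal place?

Braking distance ≈ 62.0 m

119 km/h ÷ 3.6 = 33.0556 m/s.
Braking distance = v²/(2a) = 33.0556² / (2 × 8.810) = 1092.673 / 17.620 = 62.013 m.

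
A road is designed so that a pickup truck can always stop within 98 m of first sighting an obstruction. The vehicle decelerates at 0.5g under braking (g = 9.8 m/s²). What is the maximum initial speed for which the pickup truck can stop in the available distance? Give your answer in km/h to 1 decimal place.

Maximum speed ≈ 111.6 km/h

a = 0.5 × 9.8 = 4.900 m/s².
v²/(2a) = d ⇒ v = √(2 × 4.900 × 98) = √960.40 = 30.9903 m/s.
30.9903 m/s × 3.6 = 111.565 km/h.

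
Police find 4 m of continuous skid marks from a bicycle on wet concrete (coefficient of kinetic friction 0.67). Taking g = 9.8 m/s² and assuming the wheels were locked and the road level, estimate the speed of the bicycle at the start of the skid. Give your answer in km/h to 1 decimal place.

Initial speed ≈ 26.1 km/h

Deceleration a = μg = 0.67 × 9.8 = 6.566 m/s².
v = √(2a·d) = √(2 × 6.566 × 4) = √52.528 = 7.2476 m/s.
= 7.2476 × 3.6 = 26.091 km/h.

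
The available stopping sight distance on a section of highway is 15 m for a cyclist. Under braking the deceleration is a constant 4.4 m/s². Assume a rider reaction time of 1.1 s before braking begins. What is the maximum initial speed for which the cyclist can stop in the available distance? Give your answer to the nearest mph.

Stopping distance: v·t_r + v²/(2a) = 15 with t_r = 1.1 s and a = 4.400 m/s².
So v² + 9.680 v − 132.00 = 0.
Positive root: v = −a·t_r + √((a·t_r)² + 2a·d) = −4.840 + √(23.426 + 132.00) = 7.6270 m/s.
7.6270 m/s ÷ 0.44704 = 17.061 mph.

Maximum speed ≈ 17 mph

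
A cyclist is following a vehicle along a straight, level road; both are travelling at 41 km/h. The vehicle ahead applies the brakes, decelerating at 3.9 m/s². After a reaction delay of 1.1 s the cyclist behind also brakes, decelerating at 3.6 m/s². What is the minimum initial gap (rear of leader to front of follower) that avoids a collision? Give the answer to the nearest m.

Minimum gap ≈ 14 m

41 km/h ÷ 3.6 = 11.3889 m/s.
Leader travels v²/(2a_L) = 129.707 / 7.800 = 16.629 m before stopping.
Follower covers v·t_r = 11.3889 × 1.1 = 12.528 m while reacting, then v²/(2a_F) = 129.707 / 7.200 = 18.015 m while braking, for a total of 12.528 + 18.015 = 30.543 m.
Since a_F ≤ a_L and the follower starts braking later, the follower is never slower than the leader, so the closest approach is when both have stopped.
Minimum gap = 30.543 − 16.629 = 13.914 m.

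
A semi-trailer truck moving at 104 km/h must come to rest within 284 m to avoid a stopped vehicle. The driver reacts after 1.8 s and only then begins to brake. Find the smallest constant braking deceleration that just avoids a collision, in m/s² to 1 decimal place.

Required deceleration ≈ 1.8 m/s²

104 km/h ÷ 3.6 = 28.8889 m/s.
Distance covered during reaction = 28.8889 × 1.8 = 52.000 m.
Distance available for braking: 284 − 52.000 = 232.000 m.
v² = 2a·d ⇒ a = v²/(2d) = 28.8889² / (2 × 232.000) = 834.569 / 464.000 = 1.7986 m/s².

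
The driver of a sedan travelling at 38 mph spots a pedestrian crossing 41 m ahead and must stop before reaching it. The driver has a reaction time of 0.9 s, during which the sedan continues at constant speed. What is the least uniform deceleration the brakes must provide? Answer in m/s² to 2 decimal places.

38 mph × 0.44704 = 16.9875 m/s.
Distance covered during reaction = 16.9875 × 0.9 = 15.289 m.
Distance available for braking: 41 − 15.289 = 25.711 m.
v² = 2a·d ⇒ a = v²/(2d) = 16.9875² / (2 × 25.711) = 288.575 / 51.422 = 5.6119 m/s².

Required deceleration ≈ 5.61 m/s²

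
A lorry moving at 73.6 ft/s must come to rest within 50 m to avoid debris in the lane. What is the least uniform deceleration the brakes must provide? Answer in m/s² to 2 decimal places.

Required deceleration ≈ 5.03 m/s²

73.6 ft/s × 0.3048 = 22.4333 m/s.
v² = 2a·d ⇒ a = v²/(2d) = 22.4333² / (2 × 50.000) = 503.253 / 100.000 = 5.0325 m/s².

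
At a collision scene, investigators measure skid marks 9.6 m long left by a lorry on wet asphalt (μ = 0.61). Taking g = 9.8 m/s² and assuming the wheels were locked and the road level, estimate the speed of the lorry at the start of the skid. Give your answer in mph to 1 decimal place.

Deceleration a = μg = 0.61 × 9.8 = 5.978 m/s².
v = √(2a·d) = √(2 × 5.978 × 9.6) = √114.778 = 10.7134 m/s.
= 10.7134 ÷ 0.44704 = 23.965 mph.

Initial speed ≈ 24.0 mph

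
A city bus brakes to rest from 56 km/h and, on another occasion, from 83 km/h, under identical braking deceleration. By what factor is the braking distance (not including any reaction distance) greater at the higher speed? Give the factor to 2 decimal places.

Factor ≈ 2.20

Braking distance d = v²/(2a), so with a fixed, d ∝ v².
Factor = (83/56)² = 1.4821² = 2.1966.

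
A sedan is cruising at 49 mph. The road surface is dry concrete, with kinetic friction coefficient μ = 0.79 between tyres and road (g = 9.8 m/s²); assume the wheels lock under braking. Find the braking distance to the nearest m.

Braking distance ≈ 31 m

49 mph × 0.44704 = 21.9050 m/s.
a = μg = 0.79 × 9.8 = 7.742 m/s².
Braking distance = v²/(2a) = 21.9050² / (2 × 7.742) = 479.829 / 15.484 = 30.989 m.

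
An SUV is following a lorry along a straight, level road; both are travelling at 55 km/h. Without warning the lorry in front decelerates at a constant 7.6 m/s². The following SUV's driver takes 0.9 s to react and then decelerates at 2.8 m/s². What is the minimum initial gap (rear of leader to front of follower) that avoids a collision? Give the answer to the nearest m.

55 km/h ÷ 3.6 = 15.2778 m/s.
Leader travels v²/(2a_L) = 233.411 / 15.200 = 15.356 m before stopping.
Follower covers v·t_r = 15.2778 × 0.9 = 13.750 m while reacting, then v²/(2a_F) = 233.411 / 5.600 = 41.681 m while braking, for a total of 13.750 + 41.681 = 55.431 m.
Since a_F ≤ a_L and the follower starts braking later, the follower is never slower than the leader, so the closest approach is when both have stopped.
Minimum gap = 55.431 − 15.356 = 40.075 m.

Minimum gap ≈ 40 m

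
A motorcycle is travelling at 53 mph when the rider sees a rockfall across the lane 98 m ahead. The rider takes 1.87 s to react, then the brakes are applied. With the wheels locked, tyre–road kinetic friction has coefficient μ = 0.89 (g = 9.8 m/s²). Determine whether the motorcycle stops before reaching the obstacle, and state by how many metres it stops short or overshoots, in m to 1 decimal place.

Yes — it stops 21.5 m short of the obstacle

53 mph × 0.44704 = 23.6931 m/s.
a = μg = 0.89 × 9.8 = 8.722 m/s².
Reaction distance = 23.6931 × 1.87 = 44.306 m.
Braking distance = v²/(2a) = 561.363 / 17.444 = 32.181 m.
Total stopping distance = 44.306 + 32.181 = 76.487 m, vs 98 m available — it stops with 98 − 76.487 = 21.513 m to spare.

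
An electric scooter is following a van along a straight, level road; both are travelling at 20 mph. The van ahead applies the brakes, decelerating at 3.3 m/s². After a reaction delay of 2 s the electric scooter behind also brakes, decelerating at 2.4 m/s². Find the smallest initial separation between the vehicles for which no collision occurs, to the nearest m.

20 mph × 0.44704 = 8.9408 m/s.
Leader travels v²/(2a_L) = 79.938 / 6.600 = 12.112 m before stopping.
Follower covers v·t_r = 8.9408 × 2 = 17.882 m while reacting, then v²/(2a_F) = 79.938 / 4.800 = 16.654 m while braking, for a total of 17.882 + 16.654 = 34.536 m.
Since a_F ≤ a_L and the follower starts braking later, the follower is never slower than the leader, so the closest approach is when both have stopped.
Minimum gap = 34.536 − 12.112 = 22.424 m.

Minimum gap ≈ 22 m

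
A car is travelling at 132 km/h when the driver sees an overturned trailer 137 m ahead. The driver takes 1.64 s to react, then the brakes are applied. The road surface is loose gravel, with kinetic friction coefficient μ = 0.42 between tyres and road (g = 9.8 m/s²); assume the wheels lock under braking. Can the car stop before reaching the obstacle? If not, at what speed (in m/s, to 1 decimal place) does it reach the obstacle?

132 km/h ÷ 3.6 = 36.6667 m/s.
a = μg = 0.42 × 9.8 = 4.116 m/s².
Reaction distance = 36.6667 × 1.64 = 60.133 m.
Braking distance needed to stop: v²/(2a) = 1344.447 / 8.232 = 163.320 m, so total needed = 60.133 + 163.320 = 223.453 m > 137 m — it cannot stop.
Distance remaining when braking begins: 137 − 60.133 = 76.867 m.
v² = v₀² − 2a·d = 1344.447 − 2 × 4.116 × 76.867 = 711.678 m²/s².
v = √711.678 = 26.677 m/s.

No — it strikes the obstacle at 26.7 m/s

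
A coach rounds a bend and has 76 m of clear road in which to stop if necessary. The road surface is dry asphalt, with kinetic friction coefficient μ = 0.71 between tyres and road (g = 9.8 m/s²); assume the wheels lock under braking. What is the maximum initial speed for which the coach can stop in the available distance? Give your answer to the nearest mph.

a = μg = 0.71 × 9.8 = 6.958 m/s².
v²/(2a) = d ⇒ v = √(2 × 6.958 × 76) = √1057.62 = 32.5211 m/s.
32.5211 m/s ÷ 0.44704 = 72.748 mph.

Maximum speed ≈ 73 mph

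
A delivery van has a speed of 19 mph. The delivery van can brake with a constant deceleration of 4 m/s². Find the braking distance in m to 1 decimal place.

19 mph × 0.44704 = 8.4938 m/s.
Braking distance = v²/(2a) = 8.4938² / (2 × 4.000) = 72.145 / 8.000 = 9.018 m.

Braking distance ≈ 9.0 m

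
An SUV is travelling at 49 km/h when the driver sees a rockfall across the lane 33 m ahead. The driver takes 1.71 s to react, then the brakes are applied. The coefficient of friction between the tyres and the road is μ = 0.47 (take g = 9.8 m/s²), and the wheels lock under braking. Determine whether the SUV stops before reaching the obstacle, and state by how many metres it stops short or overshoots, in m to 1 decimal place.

No — it overshoots by 10.4 m

49 km/h ÷ 3.6 = 13.6111 m/s.
a = μg = 0.47 × 9.8 = 4.606 m/s².
Reaction distance = 13.6111 × 1.71 = 23.275 m.
Braking distance = v²/(2a) = 185.262 / 9.212 = 20.111 m.
Total stopping distance = 23.275 + 20.111 = 43.386 m, vs 33 m available — it cannot stop in time and overshoots by 43.386 − 33 = 10.386 m.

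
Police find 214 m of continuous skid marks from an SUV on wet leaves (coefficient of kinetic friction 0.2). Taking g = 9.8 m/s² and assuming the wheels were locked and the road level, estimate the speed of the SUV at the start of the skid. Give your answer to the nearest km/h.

Initial speed ≈ 104 km/h

Deceleration a = μg = 0.2 × 9.8 = 1.960 m/s².
v = √(2a·d) = √(2 × 1.960 × 214) = √838.880 = 28.9634 m/s.
= 28.9634 × 3.6 = 104.268 km/h.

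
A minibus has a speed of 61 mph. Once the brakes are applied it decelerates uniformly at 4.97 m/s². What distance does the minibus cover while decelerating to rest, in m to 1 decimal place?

61 mph × 0.44704 = 27.2694 m/s.
Braking distance = v²/(2a) = 27.2694² / (2 × 4.970) = 743.620 / 9.940 = 74.811 m.

Braking distance ≈ 74.8 m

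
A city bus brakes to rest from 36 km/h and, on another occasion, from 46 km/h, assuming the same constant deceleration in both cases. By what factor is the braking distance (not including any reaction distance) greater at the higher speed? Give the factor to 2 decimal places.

Factor ≈ 1.63

Braking distance d = v²/(2a), so with a fixed, d ∝ v².
Factor = (46/36)² = 1.2778² = 1.6328.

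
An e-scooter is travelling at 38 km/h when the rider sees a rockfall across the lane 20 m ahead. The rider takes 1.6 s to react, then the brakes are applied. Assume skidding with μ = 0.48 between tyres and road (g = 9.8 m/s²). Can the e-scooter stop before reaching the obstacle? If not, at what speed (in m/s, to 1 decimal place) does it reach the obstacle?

No — it strikes the obstacle at 9.1 m/s

38 km/h ÷ 3.6 = 10.5556 m/s.
a = μg = 0.48 × 9.8 = 4.704 m/s².
Reaction distance = 10.5556 × 1.6 = 16.889 m.
Braking distance needed to stop: v²/(2a) = 111.421 / 9.408 = 11.843 m, so total needed = 16.889 + 11.843 = 28.732 m > 20 m — it cannot stop.
Distance remaining when braking begins: 20 − 16.889 = 3.111 m.
v² = v₀² − 2a·d = 111.421 − 2 × 4.704 × 3.111 = 82.153 m²/s².
v = √82.153 = 9.064 m/s.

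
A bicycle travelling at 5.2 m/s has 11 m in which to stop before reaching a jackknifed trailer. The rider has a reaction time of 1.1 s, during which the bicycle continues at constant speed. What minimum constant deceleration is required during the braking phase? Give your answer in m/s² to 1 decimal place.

Distance covered during reaction = 5.2000 × 1.1 = 5.720 m.
Distance available for braking: 11 − 5.720 = 5.280 m.
v² = 2a·d ⇒ a = v²/(2d) = 5.2000² / (2 × 5.280) = 27.040 / 10.560 = 2.5606 m/s².

Required deceleration ≈ 2.6 m/s²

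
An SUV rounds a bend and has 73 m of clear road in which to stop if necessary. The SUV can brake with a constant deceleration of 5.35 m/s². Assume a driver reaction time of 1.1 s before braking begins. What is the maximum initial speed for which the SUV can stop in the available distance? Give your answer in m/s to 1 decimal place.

Stopping distance: v·t_r + v²/(2a) = 73 with t_r = 1.1 s and a = 5.350 m/s².
So v² + 11.770 v − 781.10 = 0.
Positive root: v = −a·t_r + √((a·t_r)² + 2a·d) = −5.885 + √(34.633 + 781.10) = 22.6760 m/s.

Maximum speed ≈ 22.7 m/s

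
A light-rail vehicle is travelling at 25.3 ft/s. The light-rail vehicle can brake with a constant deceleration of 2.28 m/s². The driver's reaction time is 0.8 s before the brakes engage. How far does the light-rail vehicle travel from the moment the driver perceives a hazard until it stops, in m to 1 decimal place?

25.3 ft/s × 0.3048 = 7.7114 m/s.
Reaction distance = v·t_r = 7.7114 × 0.8 = 6.169 m.
Braking distance = v²/(2a) = 7.7114² / (2 × 2.280) = 59.466 / 4.560 = 13.041 m.
Total = 6.169 + 13.041 = 19.210 m.

Total stopping distance ≈ 19.2 m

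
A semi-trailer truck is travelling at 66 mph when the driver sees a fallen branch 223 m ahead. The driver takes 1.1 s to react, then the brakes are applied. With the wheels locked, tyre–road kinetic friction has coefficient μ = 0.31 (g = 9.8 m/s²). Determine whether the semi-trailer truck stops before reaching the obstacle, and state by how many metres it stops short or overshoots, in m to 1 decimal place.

66 mph × 0.44704 = 29.5046 m/s.
a = μg = 0.31 × 9.8 = 3.038 m/s².
Reaction distance = 29.5046 × 1.1 = 32.455 m.
Braking distance = v²/(2a) = 870.521 / 6.076 = 143.272 m.
Total stopping distance = 32.455 + 143.272 = 175.727 m, vs 223 m available — it stops with 223 − 175.727 = 47.273 m to spare.

Yes — it stops 47.3 m short of the obstacle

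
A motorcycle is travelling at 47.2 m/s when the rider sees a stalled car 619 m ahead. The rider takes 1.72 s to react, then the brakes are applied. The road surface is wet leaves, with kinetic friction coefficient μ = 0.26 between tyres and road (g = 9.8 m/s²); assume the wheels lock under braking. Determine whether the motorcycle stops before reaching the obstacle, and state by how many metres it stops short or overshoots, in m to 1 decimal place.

Yes — it stops 100.6 m short of the obstacle

a = μg = 0.26 × 9.8 = 2.548 m/s².
Reaction distance = 47.2000 × 1.72 = 81.184 m.
Braking distance = v²/(2a) = 2227.840 / 5.096 = 437.174 m.
Total stopping distance = 81.184 + 437.174 = 518.358 m, vs 619 m available — it stops with 619 − 518.358 = 100.642 m to spare.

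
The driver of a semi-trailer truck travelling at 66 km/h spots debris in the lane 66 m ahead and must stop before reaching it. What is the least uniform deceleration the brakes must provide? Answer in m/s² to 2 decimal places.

Required deceleration ≈ 2.55 m/s²

66 km/h ÷ 3.6 = 18.3333 m/s.
v² = 2a·d ⇒ a = v²/(2d) = 18.3333² / (2 × 66.000) = 336.110 / 132.000 = 2.5463 m/s².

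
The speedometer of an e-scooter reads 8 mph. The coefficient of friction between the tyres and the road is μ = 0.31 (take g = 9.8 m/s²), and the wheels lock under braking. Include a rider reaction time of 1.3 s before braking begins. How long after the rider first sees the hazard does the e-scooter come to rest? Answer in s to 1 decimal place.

8 mph × 0.44704 = 3.5763 m/s.
a = μg = 0.31 × 9.8 = 3.038 m/s².
Braking time = v/a = 3.5763 / 3.038 = 1.177 s.
Total = 1.3 + 1.177 = 2.477 s.

Total time ≈ 2.5 s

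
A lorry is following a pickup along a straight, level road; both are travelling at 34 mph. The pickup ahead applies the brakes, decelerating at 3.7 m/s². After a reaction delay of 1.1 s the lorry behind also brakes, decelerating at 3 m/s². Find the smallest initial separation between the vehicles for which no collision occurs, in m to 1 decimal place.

Minimum gap ≈ 24.0 m

34 mph × 0.44704 = 15.1994 m/s.
Leader travels v²/(2a_L) = 231.022 / 7.400 = 31.219 m before stopping.
Follower covers v·t_r = 15.1994 × 1.1 = 16.719 m while reacting, then v²/(2a_F) = 231.022 / 6.000 = 38.504 m while braking, for a total of 16.719 + 38.504 = 55.223 m.
Since a_F ≤ a_L and the follower starts braking later, the follower is never slower than the leader, so the closest approach is when both have stopped.
Minimum gap = 55.223 − 31.219 = 24.004 m.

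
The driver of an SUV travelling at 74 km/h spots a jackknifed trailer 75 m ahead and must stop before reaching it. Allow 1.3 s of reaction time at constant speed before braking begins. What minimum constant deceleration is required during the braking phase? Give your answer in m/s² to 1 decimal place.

Required deceleration ≈ 4.4 m/s²

74 km/h ÷ 3.6 = 20.5556 m/s.
Distance covered during reaction = 20.5556 × 1.3 = 26.722 m.
Distance available for braking: 75 − 26.722 = 48.278 m.
v² = 2a·d ⇒ a = v²/(2d) = 20.5556² / (2 × 48.278) = 422.533 / 96.556 = 4.3760 m/s².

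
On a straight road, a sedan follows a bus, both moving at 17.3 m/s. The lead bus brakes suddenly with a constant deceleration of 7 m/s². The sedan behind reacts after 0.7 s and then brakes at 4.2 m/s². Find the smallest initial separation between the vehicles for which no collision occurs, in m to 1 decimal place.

Minimum gap ≈ 26.4 m

Leader travels v²/(2a_L) = 299.290 / 14.000 = 21.378 m before stopping.
Follower covers v·t_r = 17.3000 × 0.7 = 12.110 m while reacting, then v²/(2a_F) = 299.290 / 8.400 = 35.630 m while braking, for a total of 12.110 + 35.630 = 47.740 m.
Since a_F ≤ a_L and the follower starts braking later, the follower is never slower than the leader, so the closest approach is when both have stopped.
Minimum gap = 47.740 − 21.378 = 26.362 m.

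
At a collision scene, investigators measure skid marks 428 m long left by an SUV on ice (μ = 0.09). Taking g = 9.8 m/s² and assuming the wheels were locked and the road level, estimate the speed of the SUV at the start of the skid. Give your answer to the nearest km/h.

Deceleration a = μg = 0.09 × 9.8 = 0.882 m/s².
v = √(2a·d) = √(2 × 0.882 × 428) = √754.992 = 27.4771 m/s.
= 27.4771 × 3.6 = 98.918 km/h.

Initial speed ≈ 99 km/h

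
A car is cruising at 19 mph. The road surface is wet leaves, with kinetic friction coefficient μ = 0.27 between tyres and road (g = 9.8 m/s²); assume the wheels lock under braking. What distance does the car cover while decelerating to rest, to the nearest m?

Braking distance ≈ 14 m

19 mph × 0.44704 = 8.4938 m/s.
a = μg = 0.27 × 9.8 = 2.646 m/s².
Braking distance = v²/(2a) = 8.4938² / (2 × 2.646) = 72.145 / 5.292 = 13.633 m.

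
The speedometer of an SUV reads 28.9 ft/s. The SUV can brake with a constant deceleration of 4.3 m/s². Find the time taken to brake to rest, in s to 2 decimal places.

Braking time ≈ 2.05 s

28.9 ft/s × 0.3048 = 8.8087 m/s.
Braking time = v/a = 8.8087 / 4.300 = 2.049 s.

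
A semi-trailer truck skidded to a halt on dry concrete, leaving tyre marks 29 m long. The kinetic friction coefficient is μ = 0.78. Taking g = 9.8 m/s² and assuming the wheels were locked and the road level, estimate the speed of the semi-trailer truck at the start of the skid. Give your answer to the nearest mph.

Initial speed ≈ 47 mph

Deceleration a = μg = 0.78 × 9.8 = 7.644 m/s².
v = √(2a·d) = √(2 × 7.644 × 29) = √443.352 = 21.0559 m/s.
= 21.0559 ÷ 0.44704 = 47.101 mph.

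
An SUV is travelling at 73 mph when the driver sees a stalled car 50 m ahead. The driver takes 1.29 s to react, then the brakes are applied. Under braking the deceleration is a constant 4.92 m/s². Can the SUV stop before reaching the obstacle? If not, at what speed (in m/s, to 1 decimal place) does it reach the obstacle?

73 mph × 0.44704 = 32.6339 m/s.
Reaction distance = 32.6339 × 1.29 = 42.098 m.
Braking distance needed to stop: v²/(2a) = 1064.971 / 9.840 = 108.229 m, so total needed = 42.098 + 108.229 = 150.327 m > 50 m — it cannot stop.
Distance remaining when braking begins: 50 − 42.098 = 7.902 m.
v² = v₀² − 2a·d = 1064.971 − 2 × 4.920 × 7.902 = 987.215 m²/s².
v = √987.215 = 31.420 m/s.

No — it strikes the obstacle at 31.4 m/s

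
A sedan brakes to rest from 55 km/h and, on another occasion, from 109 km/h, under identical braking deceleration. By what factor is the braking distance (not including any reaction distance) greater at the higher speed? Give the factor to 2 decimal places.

Braking distance d = v²/(2a), so with a fixed, d ∝ v².
Factor = (109/55)² = 1.9818² = 3.9275.

Factor ≈ 3.93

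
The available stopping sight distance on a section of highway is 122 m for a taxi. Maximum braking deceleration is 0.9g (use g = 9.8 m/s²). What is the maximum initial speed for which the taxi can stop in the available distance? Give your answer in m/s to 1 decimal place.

a = 0.9 × 9.8 = 8.820 m/s².
v²/(2a) = d ⇒ v = √(2 × 8.820 × 122) = √2152.08 = 46.3905 m/s.

Maximum speed ≈ 46.4 m/s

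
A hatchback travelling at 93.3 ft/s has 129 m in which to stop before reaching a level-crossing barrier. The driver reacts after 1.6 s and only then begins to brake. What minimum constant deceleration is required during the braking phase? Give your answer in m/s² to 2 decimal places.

93.3 ft/s × 0.3048 = 28.4378 m/s.
Distance covered during reaction = 28.4378 × 1.6 = 45.500 m.
Distance available for braking: 129 − 45.500 = 83.500 m.
v² = 2a·d ⇒ a = v²/(2d) = 28.4378² / (2 × 83.500) = 808.708 / 167.000 = 4.8426 m/s².

Required deceleration ≈ 4.84 m/s²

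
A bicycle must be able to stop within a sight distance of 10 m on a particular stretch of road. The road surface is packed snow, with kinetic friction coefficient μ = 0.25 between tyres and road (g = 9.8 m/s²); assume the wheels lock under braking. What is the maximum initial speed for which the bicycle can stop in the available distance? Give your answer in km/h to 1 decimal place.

a = μg = 0.25 × 9.8 = 2.450 m/s².
v²/(2a) = d ⇒ v = √(2 × 2.450 × 10) = √49.00 = 7.0000 m/s.
7.0000 m/s × 3.6 = 25.200 km/h.

Maximum speed ≈ 25.2 km/h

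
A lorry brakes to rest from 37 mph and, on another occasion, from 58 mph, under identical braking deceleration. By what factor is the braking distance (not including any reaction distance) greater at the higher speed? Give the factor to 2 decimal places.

Factor ≈ 2.46

Braking distance d = v²/(2a), so with a fixed, d ∝ v².
Factor = (58/37)² = 1.5676² = 2.4574.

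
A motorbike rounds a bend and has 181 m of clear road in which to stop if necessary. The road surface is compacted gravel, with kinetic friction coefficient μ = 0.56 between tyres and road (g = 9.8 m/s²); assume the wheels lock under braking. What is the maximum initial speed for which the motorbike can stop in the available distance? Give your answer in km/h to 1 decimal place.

a = μg = 0.56 × 9.8 = 5.488 m/s².
v²/(2a) = d ⇒ v = √(2 × 5.488 × 181) = √1986.66 = 44.5720 m/s.
44.5720 m/s × 3.6 = 160.459 km/h.

Maximum speed ≈ 160.5 km/h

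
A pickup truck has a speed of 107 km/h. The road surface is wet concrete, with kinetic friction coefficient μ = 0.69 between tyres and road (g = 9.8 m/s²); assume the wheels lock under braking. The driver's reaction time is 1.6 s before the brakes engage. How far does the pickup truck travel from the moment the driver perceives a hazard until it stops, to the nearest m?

Total stopping distance ≈ 113 m

107 km/h ÷ 3.6 = 29.7222 m/s.
a = μg = 0.69 × 9.8 = 6.762 m/s².
Reaction distance = v·t_r = 29.7222 × 1.6 = 47.556 m.
Braking distance = v²/(2a) = 29.7222² / (2 × 6.762) = 883.409 / 13.524 = 65.322 m.
Total = 47.556 + 65.322 = 112.878 m.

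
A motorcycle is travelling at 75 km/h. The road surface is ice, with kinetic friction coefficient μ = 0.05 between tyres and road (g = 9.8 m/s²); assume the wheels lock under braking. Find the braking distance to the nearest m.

75 km/h ÷ 3.6 = 20.8333 m/s.
a = μg = 0.05 × 9.8 = 0.490 m/s².
Braking distance = v²/(2a) = 20.8333² / (2 × 0.490) = 434.026 / 0.980 = 442.884 m.

Braking distance ≈ 443 m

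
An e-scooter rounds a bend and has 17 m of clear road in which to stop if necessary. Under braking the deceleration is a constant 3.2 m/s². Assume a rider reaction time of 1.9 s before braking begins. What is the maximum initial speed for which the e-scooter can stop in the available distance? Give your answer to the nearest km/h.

Maximum speed ≈ 22 km/h

Stopping distance: v·t_r + v²/(2a) = 17 with t_r = 1.9 s and a = 3.200 m/s².
So v² + 12.160 v − 108.80 = 0.
Positive root: v = −a·t_r + √((a·t_r)² + 2a·d) = −6.080 + √(36.966 + 108.80) = 5.9934 m/s.
5.9934 m/s × 3.6 = 21.576 km/h.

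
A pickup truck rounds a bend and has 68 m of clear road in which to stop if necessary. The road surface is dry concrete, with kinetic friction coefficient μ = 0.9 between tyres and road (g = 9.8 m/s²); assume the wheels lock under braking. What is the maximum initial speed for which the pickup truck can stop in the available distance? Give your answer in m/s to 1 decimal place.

Maximum speed ≈ 34.6 m/s

a = μg = 0.9 × 9.8 = 8.820 m/s².
v²/(2a) = d ⇒ v = √(2 × 8.820 × 68) = √1199.52 = 34.6341 m/s.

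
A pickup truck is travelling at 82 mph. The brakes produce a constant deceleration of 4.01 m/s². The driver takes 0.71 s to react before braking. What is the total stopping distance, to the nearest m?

Total stopping distance ≈ 194 m

82 mph × 0.44704 = 36.6573 m/s.
Reaction distance = v·t_r = 36.6573 × 0.71 = 26.027 m.
Braking distance = v²/(2a) = 36.6573² / (2 × 4.010) = 1343.758 / 8.020 = 167.551 m.
Total = 26.027 + 167.551 = 193.578 m.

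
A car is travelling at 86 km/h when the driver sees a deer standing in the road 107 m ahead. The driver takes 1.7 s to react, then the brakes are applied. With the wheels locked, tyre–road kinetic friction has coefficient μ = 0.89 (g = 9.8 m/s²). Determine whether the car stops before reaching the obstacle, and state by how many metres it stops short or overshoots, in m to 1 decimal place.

86 km/h ÷ 3.6 = 23.8889 m/s.
a = μg = 0.89 × 9.8 = 8.722 m/s².
Reaction distance = 23.8889 × 1.7 = 40.611 m.
Braking distance = v²/(2a) = 570.680 / 17.444 = 32.715 m.
Total stopping distance = 40.611 + 32.715 = 73.326 m, vs 107 m available — it stops with 107 − 73.326 = 33.674 m to spare.

Yes — it stops 33.7 m short of the obstacle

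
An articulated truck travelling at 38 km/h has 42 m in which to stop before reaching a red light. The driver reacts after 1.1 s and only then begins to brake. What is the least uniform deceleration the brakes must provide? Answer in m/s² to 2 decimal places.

Required deceleration ≈ 1.83 m/s²

38 km/h ÷ 3.6 = 10.5556 m/s.
Distance covered during reaction = 10.5556 × 1.1 = 11.611 m.
Distance available for braking: 42 − 11.611 = 30.389 m.
v² = 2a·d ⇒ a = v²/(2d) = 10.5556² / (2 × 30.389) = 111.421 / 60.778 = 1.8332 m/s².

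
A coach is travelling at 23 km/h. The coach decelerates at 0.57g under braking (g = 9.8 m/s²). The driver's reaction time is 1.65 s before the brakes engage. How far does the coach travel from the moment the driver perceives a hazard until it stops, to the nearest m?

23 km/h ÷ 3.6 = 6.3889 m/s.
a = 0.57 × 9.8 = 5.586 m/s².
Reaction distance = v·t_r = 6.3889 × 1.65 = 10.542 m.
Braking distance = v²/(2a) = 6.3889² / (2 × 5.586) = 40.818 / 11.172 = 3.654 m.
Total = 10.542 + 3.654 = 14.196 m.

Total stopping distance ≈ 14 m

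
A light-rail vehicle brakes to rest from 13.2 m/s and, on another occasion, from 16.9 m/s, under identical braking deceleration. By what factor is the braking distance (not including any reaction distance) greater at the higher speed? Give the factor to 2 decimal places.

Factor ≈ 1.64

Braking distance d = v²/(2a), so with a fixed, d ∝ v².
Factor = (16.9/13.2)² = 1.2803² = 1.6392.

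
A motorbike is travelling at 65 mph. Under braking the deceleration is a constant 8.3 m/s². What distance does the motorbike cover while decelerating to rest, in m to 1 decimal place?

Braking distance ≈ 50.9 m

65 mph × 0.44704 = 29.0576 m/s.
Braking distance = v²/(2a) = 29.0576² / (2 × 8.300) = 844.344 / 16.600 = 50.864 m.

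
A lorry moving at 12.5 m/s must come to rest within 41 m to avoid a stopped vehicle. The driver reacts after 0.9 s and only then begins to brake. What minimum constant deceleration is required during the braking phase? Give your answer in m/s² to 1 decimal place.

Required deceleration ≈ 2.6 m/s²

Distance covered during reaction = 12.5000 × 0.9 = 11.250 m.
Distance available for braking: 41 − 11.250 = 29.750 m.
v² = 2a·d ⇒ a = v²/(2d) = 12.5000² / (2 × 29.750) = 156.250 / 59.500 = 2.6261 m/s².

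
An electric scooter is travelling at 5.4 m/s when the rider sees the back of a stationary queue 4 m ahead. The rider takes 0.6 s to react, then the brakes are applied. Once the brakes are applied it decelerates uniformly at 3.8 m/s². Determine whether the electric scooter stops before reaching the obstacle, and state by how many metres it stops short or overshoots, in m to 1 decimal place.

Reaction distance = 5.4000 × 0.6 = 3.240 m.
Braking distance = v²/(2a) = 29.160 / 7.600 = 3.837 m.
Total stopping distance = 3.240 + 3.837 = 7.077 m, vs 4 m available — it cannot stop in time and overshoots by 7.077 − 4 = 3.077 m.

No — it overshoots by 3.1 m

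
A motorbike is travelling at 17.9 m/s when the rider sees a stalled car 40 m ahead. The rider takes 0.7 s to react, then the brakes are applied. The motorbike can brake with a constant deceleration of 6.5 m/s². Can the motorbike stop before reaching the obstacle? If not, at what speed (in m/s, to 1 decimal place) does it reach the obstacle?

Yes — it stops about 2.8 m short of the obstacle, so it never reaches it

Reaction distance = 17.9000 × 0.7 = 12.530 m.
Braking distance = v²/(2a) = 320.410 / 13.000 = 24.647 m.
Total stopping distance = 12.530 + 24.647 = 37.177 m, vs 40 m available — it stops with 40 − 37.177 = 2.823 m to spare.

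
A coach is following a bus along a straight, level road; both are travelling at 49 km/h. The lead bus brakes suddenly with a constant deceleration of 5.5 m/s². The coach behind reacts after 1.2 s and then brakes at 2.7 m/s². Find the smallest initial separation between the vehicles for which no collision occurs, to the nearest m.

49 km/h ÷ 3.6 = 13.6111 m/s.
Leader travels v²/(2a_L) = 185.262 / 11.000 = 16.842 m before stopping.
Follower covers v·t_r = 13.6111 × 1.2 = 16.333 m while reacting, then v²/(2a_F) = 185.262 / 5.400 = 34.308 m while braking, for a total of 16.333 + 34.308 = 50.641 m.
Since a_F ≤ a_L and the follower starts braking later, the follower is never slower than the leader, so the closest approach is when both have stopped.
Minimum gap = 50.641 − 16.842 = 33.799 m.

Minimum gap ≈ 34 m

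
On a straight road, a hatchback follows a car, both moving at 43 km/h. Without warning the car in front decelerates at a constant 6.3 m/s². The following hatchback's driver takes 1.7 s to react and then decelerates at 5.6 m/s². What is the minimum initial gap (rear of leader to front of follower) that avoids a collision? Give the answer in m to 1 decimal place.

43 km/h ÷ 3.6 = 11.9444 m/s.
Leader travels v²/(2a_L) = 142.669 / 12.600 = 11.323 m before stopping.
Follower covers v·t_r = 11.9444 × 1.7 = 20.305 m while reacting, then v²/(2a_F) = 142.669 / 11.200 = 12.738 m while braking, for a total of 20.305 + 12.738 = 33.043 m.
Since a_F ≤ a_L and the follower starts braking later, the follower is never slower than the leader, so the closest approach is when both have stopped.
Minimum gap = 33.043 − 11.323 = 21.720 m.

Minimum gap ≈ 21.7 m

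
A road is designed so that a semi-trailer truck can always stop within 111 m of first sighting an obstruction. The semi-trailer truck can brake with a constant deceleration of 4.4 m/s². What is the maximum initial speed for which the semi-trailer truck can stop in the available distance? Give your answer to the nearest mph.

Maximum speed ≈ 70 mph

v²/(2a) = d ⇒ v = √(2 × 4.400 × 111) = √976.80 = 31.2538 m/s.
31.2538 m/s ÷ 0.44704 = 69.913 mph.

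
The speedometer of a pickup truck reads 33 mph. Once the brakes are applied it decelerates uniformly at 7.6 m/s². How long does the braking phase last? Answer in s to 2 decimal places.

Braking time ≈ 1.94 s

33 mph × 0.44704 = 14.7523 m/s.
Braking time = v/a = 14.7523 / 7.600 = 1.941 s.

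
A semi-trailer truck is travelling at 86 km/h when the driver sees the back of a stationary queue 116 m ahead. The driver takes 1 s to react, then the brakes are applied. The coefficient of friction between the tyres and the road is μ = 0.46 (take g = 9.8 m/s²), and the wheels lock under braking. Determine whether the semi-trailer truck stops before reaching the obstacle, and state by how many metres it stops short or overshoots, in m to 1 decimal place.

86 km/h ÷ 3.6 = 23.8889 m/s.
a = μg = 0.46 × 9.8 = 4.508 m/s².
Reaction distance = 23.8889 × 1 = 23.889 m.
Braking distance = v²/(2a) = 570.680 / 9.016 = 63.296 m.
Total stopping distance = 23.889 + 63.296 = 87.185 m, vs 116 m available — it stops with 116 − 87.185 = 28.815 m to spare.

Yes — it stops 28.8 m short of the obstacle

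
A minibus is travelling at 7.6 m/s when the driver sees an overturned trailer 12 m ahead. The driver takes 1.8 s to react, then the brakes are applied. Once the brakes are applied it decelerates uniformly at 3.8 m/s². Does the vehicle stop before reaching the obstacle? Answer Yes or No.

No

Reaction distance = 7.6000 × 1.8 = 13.680 m.
Braking distance = v²/(2a) = 57.760 / 7.600 = 7.600 m.
Total stopping distance = 13.680 + 7.600 = 21.280 m, vs 12 m available — it cannot stop in time and overshoots by 21.280 − 12 = 9.280 m.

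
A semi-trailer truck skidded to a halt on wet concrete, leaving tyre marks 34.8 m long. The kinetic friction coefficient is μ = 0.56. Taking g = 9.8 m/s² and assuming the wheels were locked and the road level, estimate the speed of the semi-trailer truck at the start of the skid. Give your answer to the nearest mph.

Deceleration a = μg = 0.56 × 9.8 = 5.488 m/s².
v = √(2a·d) = √(2 × 5.488 × 34.8) = √381.965 = 19.5439 m/s.
= 19.5439 ÷ 0.44704 = 43.718 mph.

Initial speed ≈ 44 mph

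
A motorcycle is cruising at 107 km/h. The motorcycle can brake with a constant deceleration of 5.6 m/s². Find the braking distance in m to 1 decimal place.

Braking distance ≈ 78.9 m

107 km/h ÷ 3.6 = 29.7222 m/s.
Braking distance = v²/(2a) = 29.7222² / (2 × 5.600) = 883.409 / 11.200 = 78.876 m.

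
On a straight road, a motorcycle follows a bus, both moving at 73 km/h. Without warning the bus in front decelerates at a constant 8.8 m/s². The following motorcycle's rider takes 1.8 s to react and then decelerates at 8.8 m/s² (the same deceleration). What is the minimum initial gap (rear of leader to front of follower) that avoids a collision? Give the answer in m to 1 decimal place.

Minimum gap ≈ 36.5 m

73 km/h ÷ 3.6 = 20.2778 m/s.
Leader travels v²/(2a_L) = 411.189 / 17.600 = 23.363 m before stopping.
Follower covers v·t_r = 20.2778 × 1.8 = 36.500 m while reacting, then v²/(2a_F) = 411.189 / 17.600 = 23.363 m while braking, for a total of 36.500 + 23.363 = 59.863 m.
Since a_F ≤ a_L and the follower starts braking later, the follower is never slower than the leader, so the closest approach is when both have stopped.
Minimum gap = 59.863 − 23.363 = 36.500 m.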